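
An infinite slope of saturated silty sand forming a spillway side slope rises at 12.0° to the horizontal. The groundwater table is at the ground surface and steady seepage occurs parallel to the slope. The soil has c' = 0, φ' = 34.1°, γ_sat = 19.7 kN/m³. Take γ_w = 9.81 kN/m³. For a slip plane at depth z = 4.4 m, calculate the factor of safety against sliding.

With seepage parallel to the slope and the water table at the surface, the effective normal stress on the slip plane uses the buoyant unit weight γ' = γ_sat − γ_w while the driving shear stress uses γ_sat:
FS = [c' + γ' z cos²β tanφ'] / [γ_sat z sinβ cosβ]
(For c' = 0 this reduces to FS = (γ'/γ_sat)·tanφ'/tanβ.)
γ' = 19.7 − 9.81 = 9.89 kN/m³
Numerator = 0.0 + 9.89·4.4·cos²12.0°·tan34.1° = 0.0 + 9.89·4.4·0.9568·0.6771 = 28.189 kPa
Denominator = 19.7·4.4·sin12.0°·cos12.0° = 19.7·4.4·0.2079·0.9781 = 17.628 kPa
FS = 28.189 / 17.628 = 1.599

FS = 1.60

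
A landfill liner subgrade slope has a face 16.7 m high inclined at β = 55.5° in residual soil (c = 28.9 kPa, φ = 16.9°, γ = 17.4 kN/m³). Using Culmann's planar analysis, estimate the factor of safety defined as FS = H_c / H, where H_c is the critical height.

H_c = (4c/γ) · sinβ cosφ / [1 − cos(β − φ)]
    = (4·28.9/17.4) · sin55.5°·cos16.9° / [1 − cos38.6°]
    = 6.644 · 0.7885 / 0.2185 = 23.98 m
FS = H_c / H = 23.98 / 16.7 = 1.436

FS = 1.44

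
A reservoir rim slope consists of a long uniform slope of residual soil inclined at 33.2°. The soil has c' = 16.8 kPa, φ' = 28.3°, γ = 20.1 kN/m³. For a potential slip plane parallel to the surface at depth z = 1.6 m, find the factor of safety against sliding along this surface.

For an infinite slope with a slip plane parallel to the surface (no pore pressure): FS = [c' + γz cos²β tanφ'] / [γz sinβ cosβ].
γz = 20.1·1.6 = 32.16 kN/m²
Numerator = 16.8 + 32.16·cos²33.2°·tan28.3° = 16.8 + 32.16·0.7002·0.5384 = 28.924 kPa
Denominator = 32.16·sin33.2°·cos33.2° = 32.16·0.5476·0.8368 = 14.735 kPa
FS = 28.924 / 14.735 = 1.963

FS = 1.96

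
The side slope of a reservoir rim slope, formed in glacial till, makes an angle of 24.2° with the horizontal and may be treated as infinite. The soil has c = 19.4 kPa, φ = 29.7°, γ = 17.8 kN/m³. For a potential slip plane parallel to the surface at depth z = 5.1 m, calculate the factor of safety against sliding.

FS = 1.84

For an infinite slope with a slip plane parallel to the surface (no pore pressure): FS = [c + γz cos²β tanφ] / [γz sinβ cosβ].
γz = 17.8·5.1 = 90.78 kN/m²
Numerator = 19.4 + 90.78·cos²24.2°·tan29.7° = 19.4 + 90.78·0.8320·0.5704 = 62.479 kPa
Denominator = 90.78·sin24.2°·cos24.2° = 90.78·0.4099·0.9121 = 33.943 kPa
FS = 62.479 / 33.943 = 1.841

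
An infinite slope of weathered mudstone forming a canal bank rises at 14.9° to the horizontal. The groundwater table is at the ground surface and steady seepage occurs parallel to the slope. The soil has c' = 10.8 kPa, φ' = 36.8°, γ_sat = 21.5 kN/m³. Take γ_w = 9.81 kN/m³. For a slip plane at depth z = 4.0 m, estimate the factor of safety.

FS = 2.03

With seepage parallel to the slope and the water table at the surface, the effective normal stress on the slip plane uses the buoyant unit weight γ' = γ_sat − γ_w while the driving shear stress uses γ_sat:
FS = [c' + γ' z cos²β tanφ'] / [γ_sat z sinβ cosβ]
γ' = 21.5 − 9.81 = 11.69 kN/m³
Numerator = 10.8 + 11.69·4.0·cos²14.9°·tan36.8° = 10.8 + 11.69·4.0·0.9339·0.7481 = 43.468 kPa
Denominator = 21.5·4.0·sin14.9°·cos14.9° = 21.5·4.0·0.2571·0.9664 = 21.370 kPa
FS = 43.468 / 21.370 = 2.034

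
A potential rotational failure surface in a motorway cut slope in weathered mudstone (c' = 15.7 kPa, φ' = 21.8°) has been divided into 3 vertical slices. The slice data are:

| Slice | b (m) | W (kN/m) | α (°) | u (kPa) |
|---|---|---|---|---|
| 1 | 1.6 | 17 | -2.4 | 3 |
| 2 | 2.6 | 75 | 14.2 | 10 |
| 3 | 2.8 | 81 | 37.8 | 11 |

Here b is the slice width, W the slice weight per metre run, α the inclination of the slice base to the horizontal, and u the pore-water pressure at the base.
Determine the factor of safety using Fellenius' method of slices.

Ordinary method of slices: FS = Σ[c'·Δl_i + (W_i cosα_i − u_i·Δl_i)·tanφ'] / Σ W_i sinα_i, with Δl_i = b_i / cosα_i.
Slice 1: Δl = 1.6/cos(-2.4°) = 1.601 m; N'_1 = 17·cos(-2.4°) − 3·1.601 = 12.2; c'Δl = 25.14; W sinα = -0.7
Slice 2: Δl = 2.6/cos14.2° = 2.682 m; N'_2 = 75·cos14.2° − 10·2.682 = 45.9; c'Δl = 42.11; W sinα = 18.4
Slice 3: Δl = 2.8/cos37.8° = 3.544 m; N'_3 = 81·cos37.8° − 11·3.544 = 25.0; c'Δl = 55.63; W sinα = 49.6
Σc'Δl = 122.9 kN/m; ΣN' = 83.1 kN/m; ΣW sinα = 67.3 kN/m
Resisting = 122.9 + 83.1·tan21.8° = 122.9 + 33.2 = 156.1 kN/m
FS = 156.1 / 67.3 = 2.319

FS = 2.32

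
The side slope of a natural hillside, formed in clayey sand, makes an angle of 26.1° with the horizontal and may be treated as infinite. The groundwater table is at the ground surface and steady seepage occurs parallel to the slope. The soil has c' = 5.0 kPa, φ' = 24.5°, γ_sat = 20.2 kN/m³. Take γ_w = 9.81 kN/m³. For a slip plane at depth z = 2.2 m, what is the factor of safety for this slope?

FS = 0.76

With seepage parallel to the slope and the water table at the surface, the effective normal stress on the slip plane uses the buoyant unit weight γ' = γ_sat − γ_w while the driving shear stress uses γ_sat:
FS = [c' + γ' z cos²β tanφ'] / [γ_sat z sinβ cosβ]
γ' = 20.2 − 9.81 = 10.39 kN/m³
Numerator = 5.0 + 10.39·2.2·cos²26.1°·tan24.5° = 5.0 + 10.39·2.2·0.8065·0.4557 = 13.401 kPa
Denominator = 20.2·2.2·sin26.1°·cos26.1° = 20.2·2.2·0.4399·0.8980 = 17.557 kPa
FS = 13.401 / 17.557 = 0.763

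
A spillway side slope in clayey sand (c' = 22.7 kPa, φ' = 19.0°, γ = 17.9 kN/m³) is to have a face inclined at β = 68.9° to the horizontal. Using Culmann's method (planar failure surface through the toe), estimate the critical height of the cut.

Culmann's analysis gives the critical failure plane at α_cr = (β + φ')/2 = (68.9 + 19.0)/2 = 44.0°, and the critical height
H_c = (4c'/γ) · sinβ cosφ' / [1 − cos(β − φ')]
    = (4·22.7/17.9) · sin68.9°·cos19.0° / [1 − cos(49.9°)]
    = 5.073 · 0.9330·0.9455 / [1 − 0.6441]
    = 5.073 · 0.8821 / 0.3559
    = 12.57 m

H_c = 12.57 m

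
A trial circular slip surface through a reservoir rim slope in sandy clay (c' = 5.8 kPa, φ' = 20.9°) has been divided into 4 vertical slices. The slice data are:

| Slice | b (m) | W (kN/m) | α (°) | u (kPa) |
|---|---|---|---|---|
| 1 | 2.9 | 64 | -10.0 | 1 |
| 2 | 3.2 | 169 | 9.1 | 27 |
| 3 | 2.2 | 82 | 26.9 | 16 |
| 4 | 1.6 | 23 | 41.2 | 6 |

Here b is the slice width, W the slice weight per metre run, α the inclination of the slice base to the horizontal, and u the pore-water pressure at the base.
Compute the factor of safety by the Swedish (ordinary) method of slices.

FS = 1.92

Ordinary method of slices: FS = Σ[c'·Δl_i + (W_i cosα_i − u_i·Δl_i)·tanφ'] / Σ W_i sinα_i, with Δl_i = b_i / cosα_i.
Slice 1: Δl = 2.9/cos(-10.0°) = 2.945 m; N'_1 = 64·cos(-10.0°) − 1·2.945 = 60.1; c'Δl = 17.08; W sinα = -11.1
Slice 2: Δl = 3.2/cos9.1° = 3.241 m; N'_2 = 169·cos9.1° − 27·3.241 = 79.4; c'Δl = 18.80; W sinα = 26.7
Slice 3: Δl = 2.2/cos26.9° = 2.467 m; N'_3 = 82·cos26.9° − 16·2.467 = 33.7; c'Δl = 14.31; W sinα = 37.1
Slice 4: Δl = 1.6/cos41.2° = 2.126 m; N'_4 = 23·cos41.2° − 6·2.126 = 4.5; c'Δl = 12.33; W sinα = 15.1
Σc'Δl = 62.5 kN/m; ΣN' = 177.7 kN/m; ΣW sinα = 67.9 kN/m
Resisting = 62.5 + 177.7·tan20.9° = 62.5 + 67.8 = 130.4 kN/m
FS = 130.4 / 67.9 = 1.921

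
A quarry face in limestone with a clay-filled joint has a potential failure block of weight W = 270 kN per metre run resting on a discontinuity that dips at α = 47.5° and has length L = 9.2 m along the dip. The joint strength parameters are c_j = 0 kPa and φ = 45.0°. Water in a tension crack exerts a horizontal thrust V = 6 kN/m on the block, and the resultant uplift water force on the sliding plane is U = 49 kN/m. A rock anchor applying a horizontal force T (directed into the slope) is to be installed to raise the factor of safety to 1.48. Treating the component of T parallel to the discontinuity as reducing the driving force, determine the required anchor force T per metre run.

T = 99 kN/m

Resolving forces along and normal to the sliding plane, with the horizontal anchor force T adding T·sinα to the effective normal force and T·cosα acting up the plane against the driving force:
FS = [c_jL + (W cosα − U − V sinα + T sinα) tanφ] / [W sinα + V cosα − T cosα]
Without the anchor: N' = 129.0 kN/m, driving T_d = 203.1 kN/m, resisting R = 0·9.2 + 129.0·tan45.0° = 129.0 kN/m, FS = 0.64.
Setting FS = 1.48 and solving for T:
1.48·(203.1 − T cos47.5°) = 129.0 + T sin47.5°·tan45.0°
T·(sin47.5°·tan45.0° + 1.48·cos47.5°) = 1.48·203.1 − 129.0
T·(0.7373·1.0000 + 1.48·0.6756) = 300.6 − 129.0 = 171.6
T·1.7372 = 171.6
T = 98.8 kN/m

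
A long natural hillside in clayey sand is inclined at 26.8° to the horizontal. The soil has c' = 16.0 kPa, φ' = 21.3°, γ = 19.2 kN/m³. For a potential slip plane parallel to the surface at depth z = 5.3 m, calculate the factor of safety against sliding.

FS = 1.16

For an infinite slope with a slip plane parallel to the surface (no pore pressure): FS = [c' + γz cos²β tanφ'] / [γz sinβ cosβ].
γz = 19.2·5.3 = 101.76 kN/m²
Numerator = 16.0 + 101.76·cos²26.8°·tan21.3° = 16.0 + 101.76·0.7967·0.3899 = 47.609 kPa
Denominator = 101.76·sin26.8°·cos26.8° = 101.76·0.4509·0.8926 = 40.953 kPa
FS = 47.609 / 40.953 = 1.163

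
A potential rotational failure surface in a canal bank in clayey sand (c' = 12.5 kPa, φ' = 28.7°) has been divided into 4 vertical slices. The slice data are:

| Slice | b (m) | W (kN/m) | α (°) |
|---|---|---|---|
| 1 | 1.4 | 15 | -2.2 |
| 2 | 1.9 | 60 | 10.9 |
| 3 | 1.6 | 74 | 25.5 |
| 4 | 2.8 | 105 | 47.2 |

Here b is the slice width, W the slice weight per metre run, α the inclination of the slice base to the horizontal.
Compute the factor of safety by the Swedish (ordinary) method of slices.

Ordinary method of slices: FS = Σ[c'·Δl_i + (W_i cosα_i)·tanφ'] / Σ W_i sinα_i, with Δl_i = b_i / cosα_i.
Slice 1: Δl = 1.4/cos(-2.2°) = 1.401 m; N'_1 = 15·cos(-2.2°) = 15.0; c'Δl = 17.51; W sinα = -0.6
Slice 2: Δl = 1.9/cos10.9° = 1.935 m; N'_2 = 60·cos10.9° = 58.9; c'Δl = 24.19; W sinα = 11.3
Slice 3: Δl = 1.6/cos25.5° = 1.773 m; N'_3 = 74·cos25.5° = 66.8; c'Δl = 22.16; W sinα = 31.9
Slice 4: Δl = 2.8/cos47.2° = 4.121 m; N'_4 = 105·cos47.2° = 71.3; c'Δl = 51.51; W sinα = 77.0
Σc'Δl = 115.4 kN/m; ΣN' = 212.0 kN/m; ΣW sinα = 119.7 kN/m
Resisting = 115.4 + 212.0·tan28.7° = 115.4 + 116.1 = 231.5 kN/m
FS = 231.5 / 119.7 = 1.934

FS = 1.93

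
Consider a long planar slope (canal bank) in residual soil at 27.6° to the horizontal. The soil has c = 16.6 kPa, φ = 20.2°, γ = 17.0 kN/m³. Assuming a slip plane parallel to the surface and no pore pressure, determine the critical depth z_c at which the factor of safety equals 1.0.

z_c = 8.03 m

Setting FS = 1.00 in FS = [c + γz cos²β tanφ] / [γz sinβ cosβ] and solving for z:
z = c / [γ cosβ (FS·sinβ − cosβ·tanφ)]
  = 16.6 / [17.0·cos27.6°·(1.00·sin27.6° − cos27.6°·tan20.2°)]
  = 16.6 / [17.0·0.8862·(1.00·0.4633 − 0.8862·0.3679)]
  = 16.6 / 2.0675 = 8.029 m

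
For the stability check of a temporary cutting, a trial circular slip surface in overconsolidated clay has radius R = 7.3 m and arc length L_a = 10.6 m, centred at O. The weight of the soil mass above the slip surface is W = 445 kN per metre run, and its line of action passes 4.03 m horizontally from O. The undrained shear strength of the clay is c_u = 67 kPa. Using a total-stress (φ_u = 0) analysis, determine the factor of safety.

FS = 2.89

Taking moments about the centre O, the resisting moment is provided by the undrained shear strength acting along the arc:
M_R = c_u·L_a·R = 67·10.60·7.3 = 5184.5 kN·m/m
M_D = W·d = 445·4.03 = 1793.4 kN·m/m
FS = M_R / M_D = 5184.5 / 1793.4 = 2.891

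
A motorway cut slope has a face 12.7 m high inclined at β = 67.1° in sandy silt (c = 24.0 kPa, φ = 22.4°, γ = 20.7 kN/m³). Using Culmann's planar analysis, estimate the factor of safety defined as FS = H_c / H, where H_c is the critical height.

FS = 1.08

H_c = (4c/γ) · sinβ cosφ / [1 − cos(β − φ)]
    = (4·24.0/20.7) · sin67.1°·cos22.4° / [1 − cos44.7°]
    = 4.638 · 0.8517 / 0.2892 = 13.66 m
FS = H_c / H = 13.66 / 12.7 = 1.075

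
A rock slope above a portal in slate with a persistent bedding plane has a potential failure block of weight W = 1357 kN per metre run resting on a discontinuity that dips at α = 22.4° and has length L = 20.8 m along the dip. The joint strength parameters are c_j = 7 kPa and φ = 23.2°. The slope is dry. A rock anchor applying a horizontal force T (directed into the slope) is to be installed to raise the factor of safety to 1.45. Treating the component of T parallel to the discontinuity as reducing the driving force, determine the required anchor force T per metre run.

T = 44 kN/m

Resolving forces along and normal to the sliding plane, with the horizontal anchor force T adding T·sinα to the effective normal force and T·cosα acting up the plane against the driving force:
FS = [c_jL + (W cosα + T sinα) tanφ] / [W sinα − T cosα]
Without the anchor: N' = 1254.6 kN/m, driving T_d = 517.1 kN/m, resisting R = 7·20.8 + 1254.6·tan23.2° = 683.3 kN/m, FS = 1.32.
Setting FS = 1.45 and solving for T:
1.45·(517.1 − T cos22.4°) = 683.3 + T sin22.4°·tan23.2°
T·(sin22.4°·tan23.2° + 1.45·cos22.4°) = 1.45·517.1 − 683.3
T·(0.3811·0.4286 + 1.45·0.9245) = 749.8 − 683.3 = 66.5
T·1.5039 = 66.5
T = 44.2 kN/m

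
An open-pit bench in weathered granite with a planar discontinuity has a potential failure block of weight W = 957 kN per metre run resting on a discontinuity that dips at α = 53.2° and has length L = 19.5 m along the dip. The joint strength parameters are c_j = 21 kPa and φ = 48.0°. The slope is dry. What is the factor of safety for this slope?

Resolving the block weight along and normal to the plane and applying the Mohr–Coulomb strength on the joint:
N' = W cosα = 957·cos53.2° = 573.3 kN/m
Driving force T = W sinα = 957·sin53.2° = 766.3 kN/m
Resisting force R = c_j·L + N'·tanφ = 21·19.5 + 573.3·tan48.0° = 409.5 + 636.7 = 1046.2 kN/m
FS = R / T = 1046.2 / 766.3 = 1.365

FS = 1.37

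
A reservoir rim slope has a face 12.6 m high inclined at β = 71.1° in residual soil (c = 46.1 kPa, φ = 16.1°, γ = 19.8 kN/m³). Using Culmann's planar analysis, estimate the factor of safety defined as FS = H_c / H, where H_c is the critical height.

H_c = (4c/γ) · sinβ cosφ / [1 − cos(β − φ)]
    = (4·46.1/19.8) · sin71.1°·cos16.1° / [1 − cos55.0°]
    = 9.313 · 0.9090 / 0.4264 = 19.85 m
FS = H_c / H = 19.85 / 12.6 = 1.576

FS = 1.58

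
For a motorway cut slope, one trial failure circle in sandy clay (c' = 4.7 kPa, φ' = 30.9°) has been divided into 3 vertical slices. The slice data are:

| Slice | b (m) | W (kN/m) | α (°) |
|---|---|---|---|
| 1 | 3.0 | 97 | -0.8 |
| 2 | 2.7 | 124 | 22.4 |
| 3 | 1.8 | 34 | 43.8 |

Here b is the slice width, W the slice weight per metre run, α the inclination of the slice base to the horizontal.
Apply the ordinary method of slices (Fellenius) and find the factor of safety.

FS = 2.61

Ordinary method of slices: FS = Σ[c'·Δl_i + (W_i cosα_i)·tanφ'] / Σ W_i sinα_i, with Δl_i = b_i / cosα_i.
Slice 1: Δl = 3.0/cos(-0.8°) = 3.000 m; N'_1 = 97·cos(-0.8°) = 97.0; c'Δl = 14.10; W sinα = -1.4
Slice 2: Δl = 2.7/cos22.4° = 2.920 m; N'_2 = 124·cos22.4° = 114.6; c'Δl = 13.73; W sinα = 47.3
Slice 3: Δl = 1.8/cos43.8° = 2.494 m; N'_3 = 34·cos43.8° = 24.5; c'Δl = 11.72; W sinα = 23.5
Σc'Δl = 39.5 kN/m; ΣN' = 236.2 kN/m; ΣW sinα = 69.4 kN/m
Resisting = 39.5 + 236.2·tan30.9° = 39.5 + 141.3 = 180.9 kN/m
FS = 180.9 / 69.4 = 2.605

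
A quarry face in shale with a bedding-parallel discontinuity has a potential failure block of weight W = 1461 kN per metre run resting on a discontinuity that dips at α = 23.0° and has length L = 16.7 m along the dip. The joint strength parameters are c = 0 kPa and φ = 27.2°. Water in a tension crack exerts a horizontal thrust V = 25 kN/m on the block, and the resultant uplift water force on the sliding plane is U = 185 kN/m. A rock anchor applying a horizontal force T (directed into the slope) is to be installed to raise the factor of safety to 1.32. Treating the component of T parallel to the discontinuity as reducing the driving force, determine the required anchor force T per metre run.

Resolving forces along and normal to the sliding plane, with the horizontal anchor force T adding T·sinα to the effective normal force and T·cosα acting up the plane against the driving force:
FS = [cL + (W cosα − U − V sinα + T sinα) tanφ] / [W sinα + V cosα − T cosα]
Without the anchor: N' = 1150.1 kN/m, driving T_d = 593.9 kN/m, resisting R = 0·16.7 + 1150.1·tan27.2° = 591.1 kN/m, FS = 1.00.
Setting FS = 1.32 and solving for T:
1.32·(593.9 − T cos23.0°) = 591.1 + T sin23.0°·tan27.2°
T·(sin23.0°·tan27.2° + 1.32·cos23.0°) = 1.32·593.9 − 591.1
T·(0.3907·0.5139 + 1.32·0.9205) = 783.9 − 591.1 = 192.8
T·1.4159 = 192.8
T = 136.2 kN/m

T = 136 kN/m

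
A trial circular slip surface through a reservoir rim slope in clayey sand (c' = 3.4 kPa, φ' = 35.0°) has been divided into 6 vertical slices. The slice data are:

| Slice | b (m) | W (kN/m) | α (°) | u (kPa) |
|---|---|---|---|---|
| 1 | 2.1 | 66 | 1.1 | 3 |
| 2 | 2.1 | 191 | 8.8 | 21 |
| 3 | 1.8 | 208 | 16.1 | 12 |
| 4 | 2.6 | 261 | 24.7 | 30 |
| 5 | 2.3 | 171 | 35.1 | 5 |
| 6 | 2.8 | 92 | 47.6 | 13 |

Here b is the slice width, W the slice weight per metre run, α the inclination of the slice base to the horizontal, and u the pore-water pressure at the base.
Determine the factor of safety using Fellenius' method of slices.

Ordinary method of slices: FS = Σ[c'·Δl_i + (W_i cosα_i − u_i·Δl_i)·tanφ'] / Σ W_i sinα_i, with Δl_i = b_i / cosα_i.
Slice 1: Δl = 2.1/cos1.1° = 2.100 m; N'_1 = 66·cos1.1° − 3·2.100 = 59.7; c'Δl = 7.14; W sinα = 1.3
Slice 2: Δl = 2.1/cos8.8° = 2.125 m; N'_2 = 191·cos8.8° − 21·2.125 = 144.1; c'Δl = 7.23; W sinα = 29.2
Slice 3: Δl = 1.8/cos16.1° = 1.873 m; N'_3 = 208·cos16.1° − 12·1.873 = 177.4; c'Δl = 6.37; W sinα = 57.7
Slice 4: Δl = 2.6/cos24.7° = 2.862 m; N'_4 = 261·cos24.7° − 30·2.862 = 151.3; c'Δl = 9.73; W sinα = 109.1
Slice 5: Δl = 2.3/cos35.1° = 2.811 m; N'_5 = 171·cos35.1° − 5·2.811 = 125.8; c'Δl = 9.56; W sinα = 98.3
Slice 6: Δl = 2.8/cos47.6° = 4.152 m; N'_6 = 92·cos47.6° − 13·4.152 = 8.1; c'Δl = 14.12; W sinα = 67.9
Σc'Δl = 54.1 kN/m; ΣN' = 666.3 kN/m; ΣW sinα = 363.5 kN/m
Resisting = 54.1 + 666.3·tan35.0° = 54.1 + 466.6 = 520.7 kN/m
FS = 520.7 / 363.5 = 1.433

FS = 1.43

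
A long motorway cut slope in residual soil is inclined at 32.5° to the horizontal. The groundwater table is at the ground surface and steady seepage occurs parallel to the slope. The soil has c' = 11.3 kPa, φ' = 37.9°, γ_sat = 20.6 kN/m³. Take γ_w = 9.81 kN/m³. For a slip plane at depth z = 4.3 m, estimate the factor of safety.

FS = 0.92

With seepage parallel to the slope and the water table at the surface, the effective normal stress on the slip plane uses the buoyant unit weight γ' = γ_sat − γ_w while the driving shear stress uses γ_sat:
FS = [c' + γ' z cos²β tanφ'] / [γ_sat z sinβ cosβ]
γ' = 20.6 − 9.81 = 10.79 kN/m³
Numerator = 11.3 + 10.79·4.3·cos²32.5°·tan37.9° = 11.3 + 10.79·4.3·0.7113·0.7785 = 36.992 kPa
Denominator = 20.6·4.3·sin32.5°·cos32.5° = 20.6·4.3·0.5373·0.8434 = 40.140 kPa
FS = 36.992 / 40.140 = 0.922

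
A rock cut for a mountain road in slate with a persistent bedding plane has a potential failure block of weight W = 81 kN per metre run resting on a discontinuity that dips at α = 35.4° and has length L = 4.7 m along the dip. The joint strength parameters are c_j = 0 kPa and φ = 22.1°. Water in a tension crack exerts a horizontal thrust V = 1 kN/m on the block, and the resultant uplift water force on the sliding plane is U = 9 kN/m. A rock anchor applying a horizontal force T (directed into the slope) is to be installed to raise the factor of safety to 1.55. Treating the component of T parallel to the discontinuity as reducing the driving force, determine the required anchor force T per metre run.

Resolving forces along and normal to the sliding plane, with the horizontal anchor force T adding T·sinα to the effective normal force and T·cosα acting up the plane against the driving force:
FS = [c_jL + (W cosα − U − V sinα + T sinα) tanφ] / [W sinα + V cosα − T cosα]
Without the anchor: N' = 56.4 kN/m, driving T_d = 47.7 kN/m, resisting R = 0·4.7 + 56.4·tan22.1° = 22.9 kN/m, FS = 0.48.
Setting FS = 1.55 and solving for T:
1.55·(47.7 − T cos35.4°) = 22.9 + T sin35.4°·tan22.1°
T·(sin35.4°·tan22.1° + 1.55·cos35.4°) = 1.55·47.7 − 22.9
T·(0.5793·0.4061 + 1.55·0.8151) = 74.0 − 22.9 = 51.1
T·1.4987 = 51.1
T = 34.1 kN/m

T = 34 kN/m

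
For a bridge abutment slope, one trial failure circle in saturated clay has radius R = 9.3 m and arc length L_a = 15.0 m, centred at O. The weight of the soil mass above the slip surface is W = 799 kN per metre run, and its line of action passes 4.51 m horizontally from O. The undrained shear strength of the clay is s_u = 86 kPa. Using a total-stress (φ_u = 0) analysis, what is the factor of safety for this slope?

FS = 3.33

Taking moments about the centre O, the resisting moment is provided by the undrained shear strength acting along the arc:
M_R = s_u·L_a·R = 86·15.00·9.3 = 11997.0 kN·m/m
M_D = W·d = 799·4.51 = 3603.5 kN·m/m
FS = M_R / M_D = 11997.0 / 3603.5 = 3.329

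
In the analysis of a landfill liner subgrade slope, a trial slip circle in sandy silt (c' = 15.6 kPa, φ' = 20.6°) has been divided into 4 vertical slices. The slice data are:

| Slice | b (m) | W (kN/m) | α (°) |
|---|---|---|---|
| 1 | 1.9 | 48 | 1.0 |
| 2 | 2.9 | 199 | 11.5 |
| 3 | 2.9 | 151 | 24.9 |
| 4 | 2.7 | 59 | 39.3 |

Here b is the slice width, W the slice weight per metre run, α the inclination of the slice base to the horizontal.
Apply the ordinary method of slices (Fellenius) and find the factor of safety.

Ordinary method of slices: FS = Σ[c'·Δl_i + (W_i cosα_i)·tanφ'] / Σ W_i sinα_i, with Δl_i = b_i / cosα_i.
Slice 1: Δl = 1.9/cos1.0° = 1.900 m; N'_1 = 48·cos1.0° = 48.0; c'Δl = 29.64; W sinα = 0.8
Slice 2: Δl = 2.9/cos11.5° = 2.959 m; N'_2 = 199·cos11.5° = 195.0; c'Δl = 46.17; W sinα = 39.7
Slice 3: Δl = 2.9/cos24.9° = 3.197 m; N'_3 = 151·cos24.9° = 137.0; c'Δl = 49.88; W sinα = 63.6
Slice 4: Δl = 2.7/cos39.3° = 3.489 m; N'_4 = 59·cos39.3° = 45.7; c'Δl = 54.43; W sinα = 37.4
Σc'Δl = 180.1 kN/m; ΣN' = 425.6 kN/m; ΣW sinα = 141.5 kN/m
Resisting = 180.1 + 425.6·tan20.6° = 180.1 + 160.0 = 340.1 kN/m
FS = 340.1 / 141.5 = 2.404

FS = 2.40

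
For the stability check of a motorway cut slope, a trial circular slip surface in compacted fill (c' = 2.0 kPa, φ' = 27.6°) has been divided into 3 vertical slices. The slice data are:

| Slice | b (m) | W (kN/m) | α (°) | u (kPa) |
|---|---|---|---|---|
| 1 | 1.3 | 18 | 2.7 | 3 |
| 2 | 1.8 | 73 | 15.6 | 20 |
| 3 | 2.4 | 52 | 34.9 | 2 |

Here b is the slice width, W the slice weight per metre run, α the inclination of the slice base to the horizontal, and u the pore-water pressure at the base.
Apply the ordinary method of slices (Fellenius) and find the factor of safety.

Ordinary method of slices: FS = Σ[c'·Δl_i + (W_i cosα_i − u_i·Δl_i)·tanφ'] / Σ W_i sinα_i, with Δl_i = b_i / cosα_i.
Slice 1: Δl = 1.3/cos2.7° = 1.301 m; N'_1 = 18·cos2.7° − 3·1.301 = 14.1; c'Δl = 2.60; W sinα = 0.8
Slice 2: Δl = 1.8/cos15.6° = 1.869 m; N'_2 = 73·cos15.6° − 20·1.869 = 32.9; c'Δl = 3.74; W sinα = 19.6
Slice 3: Δl = 2.4/cos34.9° = 2.926 m; N'_3 = 52·cos34.9° − 2·2.926 = 36.8; c'Δl = 5.85; W sinα = 29.8
Σc'Δl = 12.2 kN/m; ΣN' = 83.8 kN/m; ΣW sinα = 50.2 kN/m
Resisting = 12.2 + 83.8·tan27.6° = 12.2 + 43.8 = 56.0 kN/m
FS = 56.0 / 50.2 = 1.115

FS = 1.11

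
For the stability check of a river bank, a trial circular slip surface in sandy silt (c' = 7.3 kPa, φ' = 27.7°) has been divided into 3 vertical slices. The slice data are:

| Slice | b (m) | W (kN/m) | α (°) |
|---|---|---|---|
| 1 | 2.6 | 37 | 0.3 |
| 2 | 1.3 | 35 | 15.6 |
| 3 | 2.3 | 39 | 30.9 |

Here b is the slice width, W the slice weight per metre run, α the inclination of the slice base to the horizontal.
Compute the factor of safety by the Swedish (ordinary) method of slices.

Ordinary method of slices: FS = Σ[c'·Δl_i + (W_i cosα_i)·tanφ'] / Σ W_i sinα_i, with Δl_i = b_i / cosα_i.
Slice 1: Δl = 2.6/cos0.3° = 2.600 m; N'_1 = 37·cos0.3° = 37.0; c'Δl = 18.98; W sinα = 0.2
Slice 2: Δl = 1.3/cos15.6° = 1.350 m; N'_2 = 35·cos15.6° = 33.7; c'Δl = 9.85; W sinα = 9.4
Slice 3: Δl = 2.3/cos30.9° = 2.680 m; N'_3 = 39·cos30.9° = 33.5; c'Δl = 19.57; W sinα = 20.0
Σc'Δl = 48.4 kN/m; ΣN' = 104.2 kN/m; ΣW sinα = 29.6 kN/m
Resisting = 48.4 + 104.2·tan27.7° = 48.4 + 54.7 = 103.1 kN/m
FS = 103.1 / 29.6 = 3.479

FS = 3.48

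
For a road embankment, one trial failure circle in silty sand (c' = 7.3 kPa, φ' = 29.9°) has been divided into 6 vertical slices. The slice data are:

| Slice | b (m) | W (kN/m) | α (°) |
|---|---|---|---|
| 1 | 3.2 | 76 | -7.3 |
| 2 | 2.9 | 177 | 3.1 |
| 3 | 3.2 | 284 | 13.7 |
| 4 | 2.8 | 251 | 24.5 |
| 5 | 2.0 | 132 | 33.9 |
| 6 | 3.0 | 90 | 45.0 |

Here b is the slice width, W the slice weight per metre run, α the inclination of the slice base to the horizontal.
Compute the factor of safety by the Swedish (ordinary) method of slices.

FS = 2.19

Ordinary method of slices: FS = Σ[c'·Δl_i + (W_i cosα_i)·tanφ'] / Σ W_i sinα_i, with Δl_i = b_i / cosα_i.
Slice 1: Δl = 3.2/cos(-7.3°) = 3.226 m; N'_1 = 76·cos(-7.3°) = 75.4; c'Δl = 23.55; W sinα = -9.7
Slice 2: Δl = 2.9/cos3.1° = 2.904 m; N'_2 = 177·cos3.1° = 176.7; c'Δl = 21.20; W sinα = 9.6
Slice 3: Δl = 3.2/cos13.7° = 3.294 m; N'_3 = 284·cos13.7° = 275.9; c'Δl = 24.04; W sinα = 67.3
Slice 4: Δl = 2.8/cos24.5° = 3.077 m; N'_4 = 251·cos24.5° = 228.4; c'Δl = 22.46; W sinα = 104.1
Slice 5: Δl = 2.0/cos33.9° = 2.410 m; N'_5 = 132·cos33.9° = 109.6; c'Δl = 17.59; W sinα = 73.6
Slice 6: Δl = 3.0/cos45.0° = 4.243 m; N'_6 = 90·cos45.0° = 63.6; c'Δl = 30.97; W sinα = 63.6
Σc'Δl = 139.8 kN/m; ΣN' = 929.6 kN/m; ΣW sinα = 308.5 kN/m
Resisting = 139.8 + 929.6·tan29.9° = 139.8 + 534.6 = 674.4 kN/m
FS = 674.4 / 308.5 = 2.186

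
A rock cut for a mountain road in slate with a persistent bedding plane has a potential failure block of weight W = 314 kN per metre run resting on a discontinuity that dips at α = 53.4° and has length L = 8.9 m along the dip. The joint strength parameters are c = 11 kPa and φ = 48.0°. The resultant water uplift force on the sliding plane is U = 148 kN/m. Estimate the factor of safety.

FS = 0.56

Resolving the block weight along and normal to the plane and applying the Mohr–Coulomb strength on the joint:
N' = W cosα − U = 314·cos53.4° − 148 = 39.2 kN/m
Driving force T = W sinα = 314·sin53.4° = 252.1 kN/m
Resisting force R = c·L + N'·tanφ = 11·8.9 + 39.2·tan48.0° = 97.9 + 43.6 = 141.5 kN/m
FS = R / T = 141.5 / 252.1 = 0.561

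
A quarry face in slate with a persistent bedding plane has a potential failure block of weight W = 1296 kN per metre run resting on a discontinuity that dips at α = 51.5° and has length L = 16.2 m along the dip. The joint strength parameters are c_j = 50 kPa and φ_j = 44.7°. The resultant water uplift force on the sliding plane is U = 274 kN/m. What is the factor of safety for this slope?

FS = 1.32

Resolving the block weight along and normal to the plane and applying the Mohr–Coulomb strength on the joint:
N' = W cosα − U = 1296·cos51.5° − 274 = 532.8 kN/m
Driving force T = W sinα = 1296·sin51.5° = 1014.3 kN/m
Resisting force R = c_j·L + N'·tanφ_j = 50·16.2 + 532.8·tan44.7° = 810.0 + 527.2 = 1337.2 kN/m
FS = R / T = 1337.2 / 1014.3 = 1.318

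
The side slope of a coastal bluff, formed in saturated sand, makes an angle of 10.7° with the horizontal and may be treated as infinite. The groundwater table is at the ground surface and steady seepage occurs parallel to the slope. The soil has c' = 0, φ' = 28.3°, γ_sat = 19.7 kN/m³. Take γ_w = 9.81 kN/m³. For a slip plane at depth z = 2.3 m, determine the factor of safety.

FS = 1.43

With seepage parallel to the slope and the water table at the surface, the effective normal stress on the slip plane uses the buoyant unit weight γ' = γ_sat − γ_w while the driving shear stress uses γ_sat:
FS = [c' + γ' z cos²β tanφ'] / [γ_sat z sinβ cosβ]
(For c' = 0 this reduces to FS = (γ'/γ_sat)·tanφ'/tanβ.)
γ' = 19.7 − 9.81 = 9.89 kN/m³
Numerator = 0.0 + 9.89·2.3·cos²10.7°·tan28.3° = 0.0 + 9.89·2.3·0.9655·0.5384 = 11.826 kPa
Denominator = 19.7·2.3·sin10.7°·cos10.7° = 19.7·2.3·0.1857·0.9826 = 8.266 kPa
FS = 11.826 / 8.266 = 1.431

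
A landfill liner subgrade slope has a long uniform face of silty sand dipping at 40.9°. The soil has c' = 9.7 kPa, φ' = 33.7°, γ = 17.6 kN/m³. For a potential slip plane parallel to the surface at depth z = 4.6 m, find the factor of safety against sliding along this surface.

FS = 1.01

For an infinite slope with a slip plane parallel to the surface (no pore pressure): FS = [c' + γz cos²β tanφ'] / [γz sinβ cosβ].
γz = 17.6·4.6 = 80.96 kN/m²
Numerator = 9.7 + 80.96·cos²40.9°·tan33.7° = 9.7 + 80.96·0.5713·0.6669 = 40.547 kPa
Denominator = 80.96·sin40.9°·cos40.9° = 80.96·0.6547·0.7559 = 40.066 kPa
FS = 40.547 / 40.066 = 1.012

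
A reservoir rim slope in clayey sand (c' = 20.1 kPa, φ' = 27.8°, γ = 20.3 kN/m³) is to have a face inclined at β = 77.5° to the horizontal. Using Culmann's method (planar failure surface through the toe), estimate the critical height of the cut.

H_c = 9.68 m

Culmann's analysis gives the critical failure plane at α_cr = (β + φ')/2 = (77.5 + 27.8)/2 = 52.6°, and the critical height
H_c = (4c'/γ) · sinβ cosφ' / [1 − cos(β − φ')]
    = (4·20.1/20.3) · sin77.5°·cos27.8° / [1 − cos(49.7°)]
    = 3.961 · 0.9763·0.8846 / [1 − 0.6468]
    = 3.961 · 0.8636 / 0.3532
    = 9.68 m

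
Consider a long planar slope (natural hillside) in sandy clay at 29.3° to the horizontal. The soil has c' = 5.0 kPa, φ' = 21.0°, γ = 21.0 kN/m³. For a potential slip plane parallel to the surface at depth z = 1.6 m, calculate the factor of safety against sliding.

FS = 1.03

For an infinite slope with a slip plane parallel to the surface (no pore pressure): FS = [c' + γz cos²β tanφ'] / [γz sinβ cosβ].
γz = 21.0·1.6 = 33.60 kN/m²
Numerator = 5.0 + 33.60·cos²29.3°·tan21.0° = 5.0 + 33.60·0.7605·0.3839 = 14.809 kPa
Denominator = 33.60·sin29.3°·cos29.3° = 33.60·0.4894·0.8721 = 14.340 kPa
FS = 14.809 / 14.340 = 1.033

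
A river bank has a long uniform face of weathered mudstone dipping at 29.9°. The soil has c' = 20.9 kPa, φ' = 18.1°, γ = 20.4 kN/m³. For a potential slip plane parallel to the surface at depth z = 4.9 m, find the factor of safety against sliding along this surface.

For an infinite slope with a slip plane parallel to the surface (no pore pressure): FS = [c' + γz cos²β tanφ'] / [γz sinβ cosβ].
γz = 20.4·4.9 = 99.96 kN/m²
Numerator = 20.9 + 99.96·cos²29.9°·tan18.1° = 20.9 + 99.96·0.7515·0.3269 = 45.453 kPa
Denominator = 99.96·sin29.9°·cos29.9° = 99.96·0.4985·0.8669 = 43.196 kPa
FS = 45.453 / 43.196 = 1.052

FS = 1.05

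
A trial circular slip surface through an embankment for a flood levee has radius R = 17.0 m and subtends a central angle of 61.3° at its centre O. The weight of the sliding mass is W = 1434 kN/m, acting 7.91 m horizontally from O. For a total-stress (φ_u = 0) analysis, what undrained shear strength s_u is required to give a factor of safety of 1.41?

FS = s_u·L_a·R / (W·d), so s_u = FS·W·d / (L_a·R).
Arc length L_a = R·θ = 17.0·(61.3°·π/180) = 17.0·1.0699 = 18.19 m
s_u = 1.41·1434·7.91 / (18.19·17.0) = 15993.5 / 309.20 = 51.73 kPa

s_u = 51.7 kPa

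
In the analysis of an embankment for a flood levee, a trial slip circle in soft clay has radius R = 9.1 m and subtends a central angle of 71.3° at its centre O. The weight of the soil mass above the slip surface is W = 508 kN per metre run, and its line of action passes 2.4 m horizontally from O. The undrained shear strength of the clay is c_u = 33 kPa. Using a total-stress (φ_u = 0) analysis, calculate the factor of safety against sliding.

FS = 2.79

Taking moments about the centre O, the resisting moment is provided by the undrained shear strength acting along the arc:
Arc length L_a = R·θ = 9.1·(71.3°·π/180) = 9.1·1.2444 = 11.32 m
M_R = c_u·L_a·R = 33·11.32·9.1 = 3400.7 kN·m/m
M_D = W·d = 508·2.4 = 1219.2 kN·m/m
FS = M_R / M_D = 3400.7 / 1219.2 = 2.789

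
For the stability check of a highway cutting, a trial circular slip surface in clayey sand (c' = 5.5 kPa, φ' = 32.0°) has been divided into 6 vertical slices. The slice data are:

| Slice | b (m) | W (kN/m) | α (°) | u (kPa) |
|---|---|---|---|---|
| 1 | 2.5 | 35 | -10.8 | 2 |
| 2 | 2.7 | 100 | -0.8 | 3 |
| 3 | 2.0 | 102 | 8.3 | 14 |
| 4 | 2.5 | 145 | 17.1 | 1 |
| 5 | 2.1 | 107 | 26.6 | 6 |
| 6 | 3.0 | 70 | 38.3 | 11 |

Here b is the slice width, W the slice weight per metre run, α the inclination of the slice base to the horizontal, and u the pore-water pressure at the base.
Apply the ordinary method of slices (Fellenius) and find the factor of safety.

FS = 2.51

Ordinary method of slices: FS = Σ[c'·Δl_i + (W_i cosα_i − u_i·Δl_i)·tanφ'] / Σ W_i sinα_i, with Δl_i = b_i / cosα_i.
Slice 1: Δl = 2.5/cos(-10.8°) = 2.545 m; N'_1 = 35·cos(-10.8°) − 2·2.545 = 29.3; c'Δl = 14.00; W sinα = -6.6
Slice 2: Δl = 2.7/cos(-0.8°) = 2.700 m; N'_2 = 100·cos(-0.8°) − 3·2.700 = 91.9; c'Δl = 14.85; W sinα = -1.4
Slice 3: Δl = 2.0/cos8.3° = 2.021 m; N'_3 = 102·cos8.3° − 14·2.021 = 72.6; c'Δl = 11.12; W sinα = 14.7
Slice 4: Δl = 2.5/cos17.1° = 2.616 m; N'_4 = 145·cos17.1° − 1·2.616 = 136.0; c'Δl = 14.39; W sinα = 42.6
Slice 5: Δl = 2.1/cos26.6° = 2.349 m; N'_5 = 107·cos26.6° − 6·2.349 = 81.6; c'Δl = 12.92; W sinα = 47.9
Slice 6: Δl = 3.0/cos38.3° = 3.823 m; N'_6 = 70·cos38.3° − 11·3.823 = 12.9; c'Δl = 21.03; W sinα = 43.4
Σc'Δl = 88.3 kN/m; ΣN' = 424.3 kN/m; ΣW sinα = 140.7 kN/m
Resisting = 88.3 + 424.3·tan32.0° = 88.3 + 265.1 = 353.4 kN/m
FS = 353.4 / 140.7 = 2.512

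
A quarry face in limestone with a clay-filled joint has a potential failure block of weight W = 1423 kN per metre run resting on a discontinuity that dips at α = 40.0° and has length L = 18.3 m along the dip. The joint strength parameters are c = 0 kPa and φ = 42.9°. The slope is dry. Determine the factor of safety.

FS = 1.11

Resolving the block weight along and normal to the plane and applying the Mohr–Coulomb strength on the joint:
N' = W cosα = 1423·cos40.0° = 1090.1 kN/m
Driving force T = W sinα = 1423·sin40.0° = 914.7 kN/m
Resisting force R = c·L + N'·tanφ = 0·18.3 + 1090.1·tan42.9° = 0.0 + 1013.0 = 1013.0 kN/m
FS = R / T = 1013.0 / 914.7 = 1.107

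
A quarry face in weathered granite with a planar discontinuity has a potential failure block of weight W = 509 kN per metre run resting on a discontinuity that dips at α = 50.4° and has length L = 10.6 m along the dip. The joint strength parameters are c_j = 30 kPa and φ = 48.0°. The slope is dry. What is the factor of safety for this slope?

Resolving the block weight along and normal to the plane and applying the Mohr–Coulomb strength on the joint:
N' = W cosα = 509·cos50.4° = 324.4 kN/m
Driving force T = W sinα = 509·sin50.4° = 392.2 kN/m
Resisting force R = c_j·L + N'·tanφ = 30·10.6 + 324.4·tan48.0° = 318.0 + 360.3 = 678.3 kN/m
FS = R / T = 678.3 / 392.2 = 1.730

FS = 1.73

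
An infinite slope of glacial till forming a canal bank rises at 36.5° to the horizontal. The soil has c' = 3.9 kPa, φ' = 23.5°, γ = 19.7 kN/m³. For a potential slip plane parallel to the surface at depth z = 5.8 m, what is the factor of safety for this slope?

FS = 0.66

For an infinite slope with a slip plane parallel to the surface (no pore pressure): FS = [c' + γz cos²β tanφ'] / [γz sinβ cosβ].
γz = 19.7·5.8 = 114.26 kN/m²
Numerator = 3.9 + 114.26·cos²36.5°·tan23.5° = 3.9 + 114.26·0.6462·0.4348 = 36.004 kPa
Denominator = 114.26·sin36.5°·cos36.5° = 114.26·0.5948·0.8039 = 54.634 kPa
FS = 36.004 / 54.634 = 0.659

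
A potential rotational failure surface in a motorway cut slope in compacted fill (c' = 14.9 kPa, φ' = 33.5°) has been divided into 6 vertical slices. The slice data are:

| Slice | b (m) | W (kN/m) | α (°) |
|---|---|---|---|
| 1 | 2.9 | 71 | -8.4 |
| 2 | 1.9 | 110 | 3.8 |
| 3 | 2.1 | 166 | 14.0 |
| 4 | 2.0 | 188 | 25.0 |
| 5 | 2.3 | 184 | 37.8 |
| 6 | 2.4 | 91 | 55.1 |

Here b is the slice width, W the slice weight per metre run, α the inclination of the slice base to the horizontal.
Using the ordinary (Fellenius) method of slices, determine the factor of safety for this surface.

FS = 2.34

Ordinary method of slices: FS = Σ[c'·Δl_i + (W_i cosα_i)·tanφ'] / Σ W_i sinα_i, with Δl_i = b_i / cosα_i.
Slice 1: Δl = 2.9/cos(-8.4°) = 2.931 m; N'_1 = 71·cos(-8.4°) = 70.2; c'Δl = 43.68; W sinα = -10.4
Slice 2: Δl = 1.9/cos3.8° = 1.904 m; N'_2 = 110·cos3.8° = 109.8; c'Δl = 28.37; W sinα = 7.3
Slice 3: Δl = 2.1/cos14.0° = 2.164 m; N'_3 = 166·cos14.0° = 161.1; c'Δl = 32.25; W sinα = 40.2
Slice 4: Δl = 2.0/cos25.0° = 2.207 m; N'_4 = 188·cos25.0° = 170.4; c'Δl = 32.88; W sinα = 79.5
Slice 5: Δl = 2.3/cos37.8° = 2.911 m; N'_5 = 184·cos37.8° = 145.4; c'Δl = 43.37; W sinα = 112.8
Slice 6: Δl = 2.4/cos55.1° = 4.195 m; N'_6 = 91·cos55.1° = 52.1; c'Δl = 62.50; W sinα = 74.6
Σc'Δl = 243.1 kN/m; ΣN' = 708.9 kN/m; ΣW sinα = 303.9 kN/m
Resisting = 243.1 + 708.9·tan33.5° = 243.1 + 469.2 = 712.3 kN/m
FS = 712.3 / 303.9 = 2.343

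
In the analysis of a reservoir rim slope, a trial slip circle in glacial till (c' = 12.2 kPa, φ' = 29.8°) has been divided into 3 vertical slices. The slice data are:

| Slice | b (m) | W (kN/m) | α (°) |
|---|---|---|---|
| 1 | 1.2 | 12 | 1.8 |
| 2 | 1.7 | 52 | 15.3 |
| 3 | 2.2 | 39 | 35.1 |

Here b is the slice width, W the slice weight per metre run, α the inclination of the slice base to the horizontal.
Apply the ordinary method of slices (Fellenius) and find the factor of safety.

Ordinary method of slices: FS = Σ[c'·Δl_i + (W_i cosα_i)·tanφ'] / Σ W_i sinα_i, with Δl_i = b_i / cosα_i.
Slice 1: Δl = 1.2/cos1.8° = 1.201 m; N'_1 = 12·cos1.8° = 12.0; c'Δl = 14.65; W sinα = 0.4
Slice 2: Δl = 1.7/cos15.3° = 1.762 m; N'_2 = 52·cos15.3° = 50.2; c'Δl = 21.50; W sinα = 13.7
Slice 3: Δl = 2.2/cos35.1° = 2.689 m; N'_3 = 39·cos35.1° = 31.9; c'Δl = 32.81; W sinα = 22.4
Σc'Δl = 69.0 kN/m; ΣN' = 94.1 kN/m; ΣW sinα = 36.5 kN/m
Resisting = 69.0 + 94.1·tan29.8° = 69.0 + 53.9 = 122.8 kN/m
FS = 122.8 / 36.5 = 3.363

FS = 3.36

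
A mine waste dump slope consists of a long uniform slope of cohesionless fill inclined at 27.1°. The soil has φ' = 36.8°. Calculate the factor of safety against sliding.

For a dry cohesionless infinite slope the factor of safety is FS = tanφ' / tanβ.
FS = tan36.8° / tan27.1° = 0.7481 / 0.5117 = 1.462

FS = 1.46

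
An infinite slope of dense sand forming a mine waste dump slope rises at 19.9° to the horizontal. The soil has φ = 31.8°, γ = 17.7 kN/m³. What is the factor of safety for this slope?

For a dry cohesionless infinite slope the factor of safety is FS = tanφ / tanβ.
FS = tan31.8° / tan19.9° = 0.6200 / 0.3620 = 1.713

FS = 1.71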